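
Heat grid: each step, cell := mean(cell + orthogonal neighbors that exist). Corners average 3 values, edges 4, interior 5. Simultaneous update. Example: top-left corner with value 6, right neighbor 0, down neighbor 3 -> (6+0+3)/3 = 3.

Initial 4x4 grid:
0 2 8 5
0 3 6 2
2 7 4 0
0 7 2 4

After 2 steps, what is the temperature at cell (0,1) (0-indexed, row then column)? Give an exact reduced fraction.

Answer: 383/120

Derivation:
Step 1: cell (0,1) = 13/4
Step 2: cell (0,1) = 383/120
Full grid after step 2:
  31/18 383/120 181/40 9/2
  233/120 173/50 41/10 307/80
  111/40 73/20 79/20 231/80
  37/12 317/80 281/80 35/12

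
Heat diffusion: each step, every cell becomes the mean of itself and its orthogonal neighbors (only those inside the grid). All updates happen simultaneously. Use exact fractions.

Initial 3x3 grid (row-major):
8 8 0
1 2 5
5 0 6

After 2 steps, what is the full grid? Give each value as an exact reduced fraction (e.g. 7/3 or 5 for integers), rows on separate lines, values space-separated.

After step 1:
  17/3 9/2 13/3
  4 16/5 13/4
  2 13/4 11/3
After step 2:
  85/18 177/40 145/36
  223/60 91/25 289/80
  37/12 727/240 61/18

Answer: 85/18 177/40 145/36
223/60 91/25 289/80
37/12 727/240 61/18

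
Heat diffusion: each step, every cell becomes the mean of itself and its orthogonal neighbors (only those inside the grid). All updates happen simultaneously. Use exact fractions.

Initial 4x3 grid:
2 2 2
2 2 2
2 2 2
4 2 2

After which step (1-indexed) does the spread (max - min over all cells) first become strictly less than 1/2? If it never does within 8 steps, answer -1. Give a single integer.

Answer: 3

Derivation:
Step 1: max=8/3, min=2, spread=2/3
Step 2: max=23/9, min=2, spread=5/9
Step 3: max=257/108, min=2, spread=41/108
  -> spread < 1/2 first at step 3
Step 4: max=30137/12960, min=2, spread=4217/12960
Step 5: max=1764349/777600, min=7279/3600, spread=38417/155520
Step 6: max=104512211/46656000, min=146597/72000, spread=1903471/9331200
Step 7: max=6199709089/2799360000, min=4435759/2160000, spread=18038617/111974400
Step 8: max=369191382851/167961600000, min=401726759/194400000, spread=883978523/6718464000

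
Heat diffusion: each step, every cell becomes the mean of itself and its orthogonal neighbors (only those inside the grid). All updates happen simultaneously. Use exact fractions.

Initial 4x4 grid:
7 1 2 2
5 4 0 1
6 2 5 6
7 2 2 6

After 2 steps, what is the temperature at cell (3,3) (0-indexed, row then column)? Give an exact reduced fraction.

Step 1: cell (3,3) = 14/3
Step 2: cell (3,3) = 155/36
Full grid after step 2:
  40/9 689/240 529/240 31/18
  517/120 88/25 113/50 649/240
  193/40 349/100 349/100 173/48
  53/12 79/20 11/3 155/36

Answer: 155/36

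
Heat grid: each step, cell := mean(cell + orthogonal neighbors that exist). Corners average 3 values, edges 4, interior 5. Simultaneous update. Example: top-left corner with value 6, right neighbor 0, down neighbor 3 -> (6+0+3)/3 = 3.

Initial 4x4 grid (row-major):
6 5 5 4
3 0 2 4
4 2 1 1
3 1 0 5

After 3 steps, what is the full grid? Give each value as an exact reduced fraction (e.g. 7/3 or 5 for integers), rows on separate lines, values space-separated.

Answer: 7969/2160 12737/3600 493/144 3757/1080
22789/7200 17179/6000 8377/3000 1033/360
18517/7200 6671/3000 4087/2000 467/200
2483/1080 14077/7200 4559/2400 1429/720

Derivation:
After step 1:
  14/3 4 4 13/3
  13/4 12/5 12/5 11/4
  3 8/5 6/5 11/4
  8/3 3/2 7/4 2
After step 2:
  143/36 113/30 221/60 133/36
  799/240 273/100 51/20 367/120
  631/240 97/50 97/50 87/40
  43/18 451/240 129/80 13/6
After step 3:
  7969/2160 12737/3600 493/144 3757/1080
  22789/7200 17179/6000 8377/3000 1033/360
  18517/7200 6671/3000 4087/2000 467/200
  2483/1080 14077/7200 4559/2400 1429/720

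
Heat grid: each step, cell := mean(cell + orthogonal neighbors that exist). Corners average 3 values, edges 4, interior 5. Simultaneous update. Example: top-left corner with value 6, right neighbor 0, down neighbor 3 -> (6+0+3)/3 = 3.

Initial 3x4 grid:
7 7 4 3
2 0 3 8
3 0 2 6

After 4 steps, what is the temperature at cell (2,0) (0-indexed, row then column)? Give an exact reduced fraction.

Answer: 21461/8100

Derivation:
Step 1: cell (2,0) = 5/3
Step 2: cell (2,0) = 71/36
Step 3: cell (2,0) = 319/135
Step 4: cell (2,0) = 21461/8100
Full grid after step 4:
  233213/64800 812861/216000 294787/72000 94261/21600
  37207/12000 196211/60000 671933/180000 902501/216000
  21461/8100 305243/108000 367243/108000 7894/2025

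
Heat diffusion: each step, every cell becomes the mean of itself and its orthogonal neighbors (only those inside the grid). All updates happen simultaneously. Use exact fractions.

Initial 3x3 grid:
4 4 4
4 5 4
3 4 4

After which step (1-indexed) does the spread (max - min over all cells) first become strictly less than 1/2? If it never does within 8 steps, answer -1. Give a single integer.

Answer: 2

Derivation:
Step 1: max=17/4, min=11/3, spread=7/12
Step 2: max=25/6, min=35/9, spread=5/18
  -> spread < 1/2 first at step 2
Step 3: max=1487/360, min=532/135, spread=41/216
Step 4: max=89149/21600, min=64693/16200, spread=347/2592
Step 5: max=5318903/1296000, min=487237/121500, spread=2921/31104
Step 6: max=318356341/77760000, min=234921787/58320000, spread=24611/373248
Step 7: max=19050419327/4665600000, min=7062919357/1749600000, spread=207329/4478976
Step 8: max=1141304199469/279936000000, min=849155356633/209952000000, spread=1746635/53747712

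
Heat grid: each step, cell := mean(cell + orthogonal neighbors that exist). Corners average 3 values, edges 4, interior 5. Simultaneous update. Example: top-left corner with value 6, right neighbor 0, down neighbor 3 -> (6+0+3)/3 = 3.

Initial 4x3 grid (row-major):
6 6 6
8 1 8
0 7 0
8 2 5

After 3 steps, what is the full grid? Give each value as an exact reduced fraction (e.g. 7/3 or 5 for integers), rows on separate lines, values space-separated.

Answer: 2393/432 14531/2880 1183/216
413/90 1549/300 6383/1440
3413/720 4601/1200 6391/1440
427/108 6221/1440 1561/432

Derivation:
After step 1:
  20/3 19/4 20/3
  15/4 6 15/4
  23/4 2 5
  10/3 11/2 7/3
After step 2:
  91/18 289/48 91/18
  133/24 81/20 257/48
  89/24 97/20 157/48
  175/36 79/24 77/18
After step 3:
  2393/432 14531/2880 1183/216
  413/90 1549/300 6383/1440
  3413/720 4601/1200 6391/1440
  427/108 6221/1440 1561/432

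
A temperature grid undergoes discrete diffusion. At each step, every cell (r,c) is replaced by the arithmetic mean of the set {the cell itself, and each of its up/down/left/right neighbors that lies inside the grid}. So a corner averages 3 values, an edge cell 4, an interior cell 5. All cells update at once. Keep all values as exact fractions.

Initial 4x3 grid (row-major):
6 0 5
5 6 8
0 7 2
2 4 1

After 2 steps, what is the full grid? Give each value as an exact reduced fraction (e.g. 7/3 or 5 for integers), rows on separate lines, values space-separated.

Answer: 73/18 349/80 83/18
997/240 91/20 1157/240
271/80 41/10 953/240
3 349/120 31/9

Derivation:
After step 1:
  11/3 17/4 13/3
  17/4 26/5 21/4
  7/2 19/5 9/2
  2 7/2 7/3
After step 2:
  73/18 349/80 83/18
  997/240 91/20 1157/240
  271/80 41/10 953/240
  3 349/120 31/9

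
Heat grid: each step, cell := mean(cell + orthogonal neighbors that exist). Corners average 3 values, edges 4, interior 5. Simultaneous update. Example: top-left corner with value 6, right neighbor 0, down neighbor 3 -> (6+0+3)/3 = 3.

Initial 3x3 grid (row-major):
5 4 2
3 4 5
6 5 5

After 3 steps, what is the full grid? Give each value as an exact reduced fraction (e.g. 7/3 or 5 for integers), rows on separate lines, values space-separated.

After step 1:
  4 15/4 11/3
  9/2 21/5 4
  14/3 5 5
After step 2:
  49/12 937/240 137/36
  521/120 429/100 253/60
  85/18 283/60 14/3
After step 3:
  2959/720 57899/14400 8587/2160
  31387/7200 25763/6000 15281/3600
  4961/1080 4139/900 68/15

Answer: 2959/720 57899/14400 8587/2160
31387/7200 25763/6000 15281/3600
4961/1080 4139/900 68/15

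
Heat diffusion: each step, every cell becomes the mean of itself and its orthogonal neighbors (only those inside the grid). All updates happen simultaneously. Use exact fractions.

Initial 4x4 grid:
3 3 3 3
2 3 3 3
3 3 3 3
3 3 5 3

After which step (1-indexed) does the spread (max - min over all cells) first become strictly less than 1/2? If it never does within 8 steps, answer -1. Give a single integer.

Answer: 4

Derivation:
Step 1: max=11/3, min=8/3, spread=1
Step 2: max=211/60, min=329/120, spread=31/40
Step 3: max=1831/540, min=3029/1080, spread=211/360
Step 4: max=53641/16200, min=92159/32400, spread=5041/10800
  -> spread < 1/2 first at step 4
Step 5: max=1592377/486000, min=2794421/972000, spread=130111/324000
Step 6: max=23594537/7290000, min=16922161/5832000, spread=3255781/9720000
Step 7: max=1403557021/437400000, min=2560032989/874800000, spread=82360351/291600000
Step 8: max=10444736839/3280500000, min=77334161249/26244000000, spread=2074577821/8748000000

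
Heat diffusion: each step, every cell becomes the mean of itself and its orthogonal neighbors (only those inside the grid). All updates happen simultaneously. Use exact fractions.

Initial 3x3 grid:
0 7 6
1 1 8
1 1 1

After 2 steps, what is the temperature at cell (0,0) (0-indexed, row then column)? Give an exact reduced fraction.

Step 1: cell (0,0) = 8/3
Step 2: cell (0,0) = 83/36
Full grid after step 2:
  83/36 503/120 29/6
  481/240 257/100 269/60
  11/12 67/30 25/9

Answer: 83/36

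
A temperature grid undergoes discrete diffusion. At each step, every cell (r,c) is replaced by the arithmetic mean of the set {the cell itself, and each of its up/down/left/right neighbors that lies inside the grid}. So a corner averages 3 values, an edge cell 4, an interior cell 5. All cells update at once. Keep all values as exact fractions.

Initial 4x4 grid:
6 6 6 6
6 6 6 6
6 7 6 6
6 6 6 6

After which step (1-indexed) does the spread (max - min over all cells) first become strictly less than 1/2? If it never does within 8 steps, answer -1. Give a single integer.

Step 1: max=25/4, min=6, spread=1/4
  -> spread < 1/2 first at step 1
Step 2: max=311/50, min=6, spread=11/50
Step 3: max=14767/2400, min=6, spread=367/2400
Step 4: max=66371/10800, min=3613/600, spread=1337/10800
Step 5: max=1985669/324000, min=108469/18000, spread=33227/324000
Step 6: max=59534327/9720000, min=652049/108000, spread=849917/9720000
Step 7: max=1783314347/291600000, min=9788533/1620000, spread=21378407/291600000
Step 8: max=53454462371/8748000000, min=2939688343/486000000, spread=540072197/8748000000

Answer: 1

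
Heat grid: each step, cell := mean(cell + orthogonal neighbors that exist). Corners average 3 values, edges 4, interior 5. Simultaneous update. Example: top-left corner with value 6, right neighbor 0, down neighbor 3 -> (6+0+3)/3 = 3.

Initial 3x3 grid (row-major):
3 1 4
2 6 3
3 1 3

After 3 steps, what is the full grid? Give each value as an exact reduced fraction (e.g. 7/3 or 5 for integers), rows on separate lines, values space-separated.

After step 1:
  2 7/2 8/3
  7/2 13/5 4
  2 13/4 7/3
After step 2:
  3 323/120 61/18
  101/40 337/100 29/10
  35/12 611/240 115/36
After step 3:
  493/180 22411/7200 3233/1080
  7087/2400 5613/2000 241/75
  213/80 43297/14400 6221/2160

Answer: 493/180 22411/7200 3233/1080
7087/2400 5613/2000 241/75
213/80 43297/14400 6221/2160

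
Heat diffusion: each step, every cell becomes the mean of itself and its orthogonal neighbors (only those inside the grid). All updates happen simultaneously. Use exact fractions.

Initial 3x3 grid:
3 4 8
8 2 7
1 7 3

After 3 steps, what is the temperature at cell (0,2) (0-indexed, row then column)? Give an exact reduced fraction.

Answer: 11621/2160

Derivation:
Step 1: cell (0,2) = 19/3
Step 2: cell (0,2) = 187/36
Step 3: cell (0,2) = 11621/2160
Full grid after step 3:
  3457/720 68617/14400 11621/2160
  31421/7200 3763/750 5941/1200
  9971/2160 21539/4800 10981/2160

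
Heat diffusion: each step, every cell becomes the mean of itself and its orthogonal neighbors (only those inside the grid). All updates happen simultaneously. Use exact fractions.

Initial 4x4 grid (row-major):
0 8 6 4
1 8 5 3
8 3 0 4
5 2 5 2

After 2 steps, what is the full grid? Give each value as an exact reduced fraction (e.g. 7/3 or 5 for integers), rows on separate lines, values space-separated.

Answer: 17/4 77/16 1199/240 169/36
33/8 467/100 451/100 899/240
177/40 103/25 33/10 799/240
13/3 19/5 49/15 49/18

Derivation:
After step 1:
  3 11/2 23/4 13/3
  17/4 5 22/5 4
  17/4 21/5 17/5 9/4
  5 15/4 9/4 11/3
After step 2:
  17/4 77/16 1199/240 169/36
  33/8 467/100 451/100 899/240
  177/40 103/25 33/10 799/240
  13/3 19/5 49/15 49/18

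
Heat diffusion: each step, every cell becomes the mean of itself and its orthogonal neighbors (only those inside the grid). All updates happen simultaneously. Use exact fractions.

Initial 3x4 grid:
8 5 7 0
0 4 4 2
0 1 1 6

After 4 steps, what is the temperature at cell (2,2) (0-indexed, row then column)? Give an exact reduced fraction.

Step 1: cell (2,2) = 3
Step 2: cell (2,2) = 111/40
Step 3: cell (2,2) = 3289/1200
Step 4: cell (2,2) = 103333/36000
Full grid after step 4:
  117277/32400 198467/54000 66229/18000 37789/10800
  644413/216000 143431/45000 8067/2500 235031/72000
  5047/2025 278059/108000 103333/36000 668/225

Answer: 103333/36000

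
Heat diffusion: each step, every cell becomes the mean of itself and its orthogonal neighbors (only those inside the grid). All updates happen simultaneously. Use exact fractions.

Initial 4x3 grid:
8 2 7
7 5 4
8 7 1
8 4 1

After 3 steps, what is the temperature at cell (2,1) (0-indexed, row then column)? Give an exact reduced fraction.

Step 1: cell (2,1) = 5
Step 2: cell (2,1) = 103/20
Step 3: cell (2,1) = 76/15
Full grid after step 3:
  629/108 849/160 505/108
  4363/720 209/40 1609/360
  4387/720 76/15 41/10
  1267/216 883/180 281/72

Answer: 76/15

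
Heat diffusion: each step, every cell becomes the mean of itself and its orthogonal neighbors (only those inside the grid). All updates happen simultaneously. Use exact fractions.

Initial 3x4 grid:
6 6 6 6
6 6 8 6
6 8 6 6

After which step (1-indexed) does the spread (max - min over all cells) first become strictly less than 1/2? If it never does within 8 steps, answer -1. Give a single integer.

Answer: 3

Derivation:
Step 1: max=7, min=6, spread=1
Step 2: max=809/120, min=6, spread=89/120
Step 3: max=7907/1200, min=2489/400, spread=11/30
  -> spread < 1/2 first at step 3
Step 4: max=703547/108000, min=67417/10800, spread=29377/108000
Step 5: max=874171/135000, min=1704517/270000, spread=1753/10800
Step 6: max=18547807/2880000, min=122978041/19440000, spread=71029/622080
Step 7: max=12502716229/1944000000, min=7407423619/1166400000, spread=7359853/91125000
Step 8: max=66562144567/10368000000, min=148337335807/23328000000, spread=45679663/746496000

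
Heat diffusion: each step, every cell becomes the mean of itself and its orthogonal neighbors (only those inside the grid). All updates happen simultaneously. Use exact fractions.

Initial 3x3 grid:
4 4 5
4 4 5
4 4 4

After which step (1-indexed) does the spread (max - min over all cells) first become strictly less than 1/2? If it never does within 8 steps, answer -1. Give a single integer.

Answer: 2

Derivation:
Step 1: max=14/3, min=4, spread=2/3
Step 2: max=161/36, min=4, spread=17/36
  -> spread < 1/2 first at step 2
Step 3: max=9487/2160, min=731/180, spread=143/432
Step 4: max=561149/129600, min=11063/2700, spread=1205/5184
Step 5: max=33403303/7776000, min=297541/72000, spread=10151/62208
Step 6: max=1991909141/466560000, min=80769209/19440000, spread=85517/746496
Step 7: max=119046790927/27993600000, min=9732953671/2332800000, spread=720431/8957952
Step 8: max=7122078194669/1679616000000, min=24400161863/5832000000, spread=6069221/107495424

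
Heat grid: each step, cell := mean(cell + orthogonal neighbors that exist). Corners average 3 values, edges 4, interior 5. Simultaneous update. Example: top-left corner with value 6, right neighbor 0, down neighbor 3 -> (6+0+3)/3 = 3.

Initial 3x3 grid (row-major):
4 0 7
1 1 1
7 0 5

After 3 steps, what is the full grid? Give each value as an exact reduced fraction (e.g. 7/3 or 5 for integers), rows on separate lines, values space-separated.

Answer: 4801/2160 4679/1800 2603/1080
37657/14400 1107/500 19591/7200
2603/1080 38957/14400 193/80

Derivation:
After step 1:
  5/3 3 8/3
  13/4 3/5 7/2
  8/3 13/4 2
After step 2:
  95/36 119/60 55/18
  491/240 68/25 263/120
  55/18 511/240 35/12
After step 3:
  4801/2160 4679/1800 2603/1080
  37657/14400 1107/500 19591/7200
  2603/1080 38957/14400 193/80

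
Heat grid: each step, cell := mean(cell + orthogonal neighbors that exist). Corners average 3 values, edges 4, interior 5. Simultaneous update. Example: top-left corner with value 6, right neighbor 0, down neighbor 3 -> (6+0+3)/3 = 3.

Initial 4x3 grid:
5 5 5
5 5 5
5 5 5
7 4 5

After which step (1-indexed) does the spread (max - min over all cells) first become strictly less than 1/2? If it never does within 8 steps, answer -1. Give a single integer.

Step 1: max=11/2, min=14/3, spread=5/6
Step 2: max=193/36, min=73/15, spread=89/180
  -> spread < 1/2 first at step 2
Step 3: max=18679/3600, min=10693/2160, spread=643/2700
Step 4: max=668731/129600, min=16804/3375, spread=117287/648000
Step 5: max=39755669/7776000, min=5392037/1080000, spread=4665013/38880000
Step 6: max=2378993431/466560000, min=675101/135000, spread=73351/746496
Step 7: max=142259482229/27993600000, min=487091633/97200000, spread=79083677/1119744000
Step 8: max=8521964232511/1679616000000, min=58510264369/11664000000, spread=771889307/13436928000

Answer: 2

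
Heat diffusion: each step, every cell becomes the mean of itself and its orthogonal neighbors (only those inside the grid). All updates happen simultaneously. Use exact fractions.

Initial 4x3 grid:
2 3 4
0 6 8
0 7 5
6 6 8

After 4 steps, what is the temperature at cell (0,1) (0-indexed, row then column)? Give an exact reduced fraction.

Step 1: cell (0,1) = 15/4
Step 2: cell (0,1) = 913/240
Step 3: cell (0,1) = 55187/14400
Step 4: cell (0,1) = 3464953/864000
Full grid after step 4:
  439967/129600 3464953/864000 198089/43200
  801427/216000 1552487/360000 363809/72000
  303109/72000 1787887/360000 1188827/216000
  204409/43200 4542953/864000 755527/129600

Answer: 3464953/864000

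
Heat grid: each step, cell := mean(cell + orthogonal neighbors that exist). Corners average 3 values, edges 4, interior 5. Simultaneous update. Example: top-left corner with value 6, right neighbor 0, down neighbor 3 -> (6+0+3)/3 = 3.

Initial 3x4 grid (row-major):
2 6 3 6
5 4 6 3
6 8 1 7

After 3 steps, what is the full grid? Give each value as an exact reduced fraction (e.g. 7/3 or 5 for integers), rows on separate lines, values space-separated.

After step 1:
  13/3 15/4 21/4 4
  17/4 29/5 17/5 11/2
  19/3 19/4 11/2 11/3
After step 2:
  37/9 287/60 41/10 59/12
  1243/240 439/100 509/100 497/120
  46/9 1343/240 1039/240 44/9
After step 3:
  10133/2160 7823/1800 1889/400 1579/360
  67649/14400 15023/3000 26461/6000 34267/7200
  5719/1080 34967/7200 35827/7200 9619/2160

Answer: 10133/2160 7823/1800 1889/400 1579/360
67649/14400 15023/3000 26461/6000 34267/7200
5719/1080 34967/7200 35827/7200 9619/2160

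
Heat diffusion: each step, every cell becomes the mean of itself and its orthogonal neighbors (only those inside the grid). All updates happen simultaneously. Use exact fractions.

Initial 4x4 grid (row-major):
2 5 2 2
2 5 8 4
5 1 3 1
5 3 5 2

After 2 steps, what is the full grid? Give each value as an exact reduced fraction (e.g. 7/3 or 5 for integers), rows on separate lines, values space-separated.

Answer: 10/3 299/80 889/240 32/9
279/80 19/5 101/25 799/240
869/240 359/100 343/100 751/240
133/36 869/240 781/240 101/36

Derivation:
After step 1:
  3 7/2 17/4 8/3
  7/2 21/5 22/5 15/4
  13/4 17/5 18/5 5/2
  13/3 7/2 13/4 8/3
After step 2:
  10/3 299/80 889/240 32/9
  279/80 19/5 101/25 799/240
  869/240 359/100 343/100 751/240
  133/36 869/240 781/240 101/36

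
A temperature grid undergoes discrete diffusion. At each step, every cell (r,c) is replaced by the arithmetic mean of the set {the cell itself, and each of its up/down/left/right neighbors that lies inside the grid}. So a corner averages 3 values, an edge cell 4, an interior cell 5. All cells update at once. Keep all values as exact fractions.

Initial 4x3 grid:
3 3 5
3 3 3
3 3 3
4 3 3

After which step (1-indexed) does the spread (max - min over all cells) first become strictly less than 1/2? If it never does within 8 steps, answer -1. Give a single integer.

Answer: 2

Derivation:
Step 1: max=11/3, min=3, spread=2/3
Step 2: max=32/9, min=49/16, spread=71/144
  -> spread < 1/2 first at step 2
Step 3: max=365/108, min=449/144, spread=113/432
Step 4: max=43097/12960, min=9043/2880, spread=4807/25920
Step 5: max=2550481/777600, min=32683853/10368000, spread=3967681/31104000
Step 6: max=152009639/46656000, min=294501923/93312000, spread=1903471/18662400
Step 7: max=9074080921/2799360000, min=17697196417/5598720000, spread=18038617/223948800
Step 8: max=542737342739/167961600000, min=1063375222403/335923200000, spread=883978523/13436928000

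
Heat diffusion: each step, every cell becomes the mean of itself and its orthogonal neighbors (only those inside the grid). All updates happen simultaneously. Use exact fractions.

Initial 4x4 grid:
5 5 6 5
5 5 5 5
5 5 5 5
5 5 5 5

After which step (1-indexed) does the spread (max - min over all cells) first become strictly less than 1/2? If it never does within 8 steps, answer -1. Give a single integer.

Step 1: max=16/3, min=5, spread=1/3
  -> spread < 1/2 first at step 1
Step 2: max=631/120, min=5, spread=31/120
Step 3: max=5611/1080, min=5, spread=211/1080
Step 4: max=556843/108000, min=5, spread=16843/108000
Step 5: max=4998643/972000, min=45079/9000, spread=130111/972000
Step 6: max=149442367/29160000, min=2707159/540000, spread=3255781/29160000
Step 7: max=4474353691/874800000, min=2711107/540000, spread=82360351/874800000
Step 8: max=133971316891/26244000000, min=488506441/97200000, spread=2074577821/26244000000

Answer: 1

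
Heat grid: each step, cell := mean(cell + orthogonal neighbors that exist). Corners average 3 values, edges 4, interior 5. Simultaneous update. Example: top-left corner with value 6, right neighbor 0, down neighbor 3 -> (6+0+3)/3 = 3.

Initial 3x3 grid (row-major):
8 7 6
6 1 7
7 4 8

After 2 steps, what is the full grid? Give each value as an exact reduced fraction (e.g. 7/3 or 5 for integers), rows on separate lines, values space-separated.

After step 1:
  7 11/2 20/3
  11/2 5 11/2
  17/3 5 19/3
After step 2:
  6 145/24 53/9
  139/24 53/10 47/8
  97/18 11/2 101/18

Answer: 6 145/24 53/9
139/24 53/10 47/8
97/18 11/2 101/18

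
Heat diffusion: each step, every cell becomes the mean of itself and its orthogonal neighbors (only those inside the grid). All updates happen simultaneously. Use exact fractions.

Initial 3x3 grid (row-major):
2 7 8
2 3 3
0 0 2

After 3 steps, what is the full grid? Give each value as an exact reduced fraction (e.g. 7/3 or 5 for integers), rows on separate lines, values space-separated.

Answer: 1463/432 143/36 157/36
1435/576 3 503/144
185/108 1177/576 1097/432

Derivation:
After step 1:
  11/3 5 6
  7/4 3 4
  2/3 5/4 5/3
After step 2:
  125/36 53/12 5
  109/48 3 11/3
  11/9 79/48 83/36
After step 3:
  1463/432 143/36 157/36
  1435/576 3 503/144
  185/108 1177/576 1097/432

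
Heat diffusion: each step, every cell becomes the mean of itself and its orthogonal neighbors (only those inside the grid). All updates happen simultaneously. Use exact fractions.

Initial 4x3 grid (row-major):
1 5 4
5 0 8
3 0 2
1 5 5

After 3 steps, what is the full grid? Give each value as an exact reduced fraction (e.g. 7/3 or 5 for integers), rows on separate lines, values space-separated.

Answer: 1729/540 23981/7200 8551/2160
9803/3600 19883/6000 25381/7200
407/150 2853/1000 8287/2400
383/144 14369/4800 13/4

Derivation:
After step 1:
  11/3 5/2 17/3
  9/4 18/5 7/2
  9/4 2 15/4
  3 11/4 4
After step 2:
  101/36 463/120 35/9
  353/120 277/100 991/240
  19/8 287/100 53/16
  8/3 47/16 7/2
After step 3:
  1729/540 23981/7200 8551/2160
  9803/3600 19883/6000 25381/7200
  407/150 2853/1000 8287/2400
  383/144 14369/4800 13/4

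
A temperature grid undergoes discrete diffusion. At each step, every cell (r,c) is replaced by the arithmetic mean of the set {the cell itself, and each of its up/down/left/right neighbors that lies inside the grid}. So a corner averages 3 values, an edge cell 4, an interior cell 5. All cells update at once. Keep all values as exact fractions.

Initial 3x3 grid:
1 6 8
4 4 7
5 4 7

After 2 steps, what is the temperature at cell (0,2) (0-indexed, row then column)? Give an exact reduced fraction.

Step 1: cell (0,2) = 7
Step 2: cell (0,2) = 73/12
Full grid after step 2:
  143/36 245/48 73/12
  33/8 99/20 49/8
  77/18 61/12 35/6

Answer: 73/12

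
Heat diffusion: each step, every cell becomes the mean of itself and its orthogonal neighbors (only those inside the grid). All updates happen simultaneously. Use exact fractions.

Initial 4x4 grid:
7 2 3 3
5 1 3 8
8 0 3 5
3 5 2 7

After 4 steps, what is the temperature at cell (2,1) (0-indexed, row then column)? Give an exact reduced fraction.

Answer: 8167/2250

Derivation:
Step 1: cell (2,1) = 17/5
Step 2: cell (2,1) = 147/50
Step 3: cell (2,1) = 563/150
Step 4: cell (2,1) = 8167/2250
Full grid after step 4:
  252067/64800 389939/108000 406811/108000 126377/32400
  822163/216000 134681/36000 330389/90000 111119/27000
  170887/43200 8167/2250 707821/180000 111059/27000
  62213/16200 167053/43200 836257/216000 276691/64800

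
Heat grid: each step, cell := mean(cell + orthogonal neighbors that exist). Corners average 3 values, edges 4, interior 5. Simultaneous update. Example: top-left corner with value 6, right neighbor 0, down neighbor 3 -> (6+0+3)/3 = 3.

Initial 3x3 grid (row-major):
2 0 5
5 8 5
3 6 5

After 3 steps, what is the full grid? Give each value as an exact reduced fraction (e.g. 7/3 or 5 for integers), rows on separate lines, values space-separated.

After step 1:
  7/3 15/4 10/3
  9/2 24/5 23/4
  14/3 11/2 16/3
After step 2:
  127/36 853/240 77/18
  163/40 243/50 1153/240
  44/9 203/40 199/36
After step 3:
  8033/2160 58391/14400 4549/1080
  10411/2400 13421/3000 70091/14400
  2527/540 12211/2400 11093/2160

Answer: 8033/2160 58391/14400 4549/1080
10411/2400 13421/3000 70091/14400
2527/540 12211/2400 11093/2160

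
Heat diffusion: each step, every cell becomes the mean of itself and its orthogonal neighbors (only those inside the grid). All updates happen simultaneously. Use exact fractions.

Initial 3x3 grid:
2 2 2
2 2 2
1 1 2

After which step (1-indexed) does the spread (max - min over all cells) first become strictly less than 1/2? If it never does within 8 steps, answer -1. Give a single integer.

Step 1: max=2, min=4/3, spread=2/3
Step 2: max=2, min=55/36, spread=17/36
  -> spread < 1/2 first at step 2
Step 3: max=349/180, min=3473/2160, spread=143/432
Step 4: max=5137/2700, min=216451/129600, spread=1205/5184
Step 5: max=134459/72000, min=13252697/7776000, spread=10151/62208
Step 6: max=35870791/19440000, min=807450859/466560000, spread=85517/746496
Step 7: max=4263846329/2332800000, min=48914809073/27993600000, spread=720431/8957952
Step 8: max=10591838137/5832000000, min=2955617805331/1679616000000, spread=6069221/107495424

Answer: 2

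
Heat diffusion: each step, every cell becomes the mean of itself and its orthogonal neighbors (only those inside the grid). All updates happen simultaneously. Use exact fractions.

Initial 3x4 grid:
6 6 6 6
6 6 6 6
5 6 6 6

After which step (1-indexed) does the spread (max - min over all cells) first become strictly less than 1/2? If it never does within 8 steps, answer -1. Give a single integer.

Answer: 1

Derivation:
Step 1: max=6, min=17/3, spread=1/3
  -> spread < 1/2 first at step 1
Step 2: max=6, min=103/18, spread=5/18
Step 3: max=6, min=1255/216, spread=41/216
Step 4: max=6, min=151303/25920, spread=4217/25920
Step 5: max=43121/7200, min=9122051/1555200, spread=38417/311040
Step 6: max=861403/144000, min=548671789/93312000, spread=1903471/18662400
Step 7: max=25804241/4320000, min=32991330911/5598720000, spread=18038617/223948800
Step 8: max=2319873241/388800000, min=1982271017149/335923200000, spread=883978523/13436928000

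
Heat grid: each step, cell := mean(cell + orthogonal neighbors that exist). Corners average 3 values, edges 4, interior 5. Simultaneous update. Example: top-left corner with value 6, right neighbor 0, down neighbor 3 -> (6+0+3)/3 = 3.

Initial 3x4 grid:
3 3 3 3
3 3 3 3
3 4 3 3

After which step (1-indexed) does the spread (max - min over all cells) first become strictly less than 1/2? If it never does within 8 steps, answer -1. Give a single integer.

Answer: 1

Derivation:
Step 1: max=10/3, min=3, spread=1/3
  -> spread < 1/2 first at step 1
Step 2: max=391/120, min=3, spread=31/120
Step 3: max=3451/1080, min=3, spread=211/1080
Step 4: max=340897/108000, min=5447/1800, spread=14077/108000
Step 5: max=3056407/972000, min=327683/108000, spread=5363/48600
Step 6: max=91220809/29160000, min=182869/60000, spread=93859/1166400
Step 7: max=5459074481/1749600000, min=296936467/97200000, spread=4568723/69984000
Step 8: max=326708435629/104976000000, min=8929618889/2916000000, spread=8387449/167961600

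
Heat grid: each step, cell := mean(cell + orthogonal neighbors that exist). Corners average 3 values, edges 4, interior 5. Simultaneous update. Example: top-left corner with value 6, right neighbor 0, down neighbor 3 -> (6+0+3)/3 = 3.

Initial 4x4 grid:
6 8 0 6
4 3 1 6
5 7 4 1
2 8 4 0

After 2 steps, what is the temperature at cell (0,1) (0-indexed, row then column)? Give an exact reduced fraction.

Step 1: cell (0,1) = 17/4
Step 2: cell (0,1) = 93/20
Full grid after step 2:
  59/12 93/20 37/10 15/4
  49/10 431/100 361/100 261/80
  97/20 463/100 367/100 679/240
  59/12 393/80 859/240 101/36

Answer: 93/20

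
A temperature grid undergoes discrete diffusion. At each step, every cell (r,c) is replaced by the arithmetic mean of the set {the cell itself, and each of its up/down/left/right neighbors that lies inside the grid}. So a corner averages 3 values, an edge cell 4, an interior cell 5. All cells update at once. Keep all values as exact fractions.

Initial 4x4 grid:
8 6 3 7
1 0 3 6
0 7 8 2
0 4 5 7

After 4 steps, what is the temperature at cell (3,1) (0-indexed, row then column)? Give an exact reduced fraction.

Step 1: cell (3,1) = 4
Step 2: cell (3,1) = 227/60
Step 3: cell (3,1) = 6653/1800
Step 4: cell (3,1) = 202073/54000
Full grid after step 4:
  79769/21600 36437/9000 60209/13500 304079/64800
  246691/72000 76789/20000 795929/180000 1029389/216000
  681497/216000 669521/180000 161897/36000 1053469/216000
  204167/64800 202073/54000 244951/54000 323083/64800

Answer: 202073/54000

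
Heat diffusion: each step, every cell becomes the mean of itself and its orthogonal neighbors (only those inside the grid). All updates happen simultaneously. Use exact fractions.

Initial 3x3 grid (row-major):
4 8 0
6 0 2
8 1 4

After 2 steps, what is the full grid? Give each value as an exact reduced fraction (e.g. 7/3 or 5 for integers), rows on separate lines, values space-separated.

Answer: 9/2 59/15 47/18
189/40 313/100 317/120
17/4 839/240 85/36

Derivation:
After step 1:
  6 3 10/3
  9/2 17/5 3/2
  5 13/4 7/3
After step 2:
  9/2 59/15 47/18
  189/40 313/100 317/120
  17/4 839/240 85/36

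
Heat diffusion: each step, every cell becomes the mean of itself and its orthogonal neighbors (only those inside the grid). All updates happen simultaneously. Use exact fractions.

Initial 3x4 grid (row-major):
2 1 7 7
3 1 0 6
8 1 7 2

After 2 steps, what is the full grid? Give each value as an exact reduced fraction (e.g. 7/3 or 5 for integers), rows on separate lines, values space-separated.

After step 1:
  2 11/4 15/4 20/3
  7/2 6/5 21/5 15/4
  4 17/4 5/2 5
After step 2:
  11/4 97/40 521/120 85/18
  107/40 159/50 77/25 1177/240
  47/12 239/80 319/80 15/4

Answer: 11/4 97/40 521/120 85/18
107/40 159/50 77/25 1177/240
47/12 239/80 319/80 15/4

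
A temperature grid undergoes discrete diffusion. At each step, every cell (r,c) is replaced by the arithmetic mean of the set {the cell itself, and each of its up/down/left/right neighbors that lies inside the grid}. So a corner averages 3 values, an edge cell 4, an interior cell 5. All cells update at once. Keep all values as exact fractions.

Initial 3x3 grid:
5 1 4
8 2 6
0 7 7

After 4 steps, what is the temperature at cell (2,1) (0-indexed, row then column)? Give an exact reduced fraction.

Step 1: cell (2,1) = 4
Step 2: cell (2,1) = 307/60
Step 3: cell (2,1) = 16709/3600
Step 4: cell (2,1) = 1020823/216000
Full grid after step 4:
  528101/129600 455599/108000 548201/129600
  3776917/864000 87103/20000 3971417/864000
  193667/43200 1020823/216000 613901/129600

Answer: 1020823/216000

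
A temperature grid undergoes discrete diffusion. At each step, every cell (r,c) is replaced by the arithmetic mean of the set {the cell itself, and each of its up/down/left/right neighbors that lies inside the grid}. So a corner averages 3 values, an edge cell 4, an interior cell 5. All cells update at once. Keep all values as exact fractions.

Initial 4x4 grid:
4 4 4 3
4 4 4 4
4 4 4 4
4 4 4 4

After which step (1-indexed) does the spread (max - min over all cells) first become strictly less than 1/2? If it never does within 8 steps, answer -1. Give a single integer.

Answer: 1

Derivation:
Step 1: max=4, min=11/3, spread=1/3
  -> spread < 1/2 first at step 1
Step 2: max=4, min=67/18, spread=5/18
Step 3: max=4, min=823/216, spread=41/216
Step 4: max=4, min=24877/6480, spread=1043/6480
Step 5: max=4, min=752047/194400, spread=25553/194400
Step 6: max=71921/18000, min=22656541/5832000, spread=645863/5832000
Step 7: max=479029/120000, min=682198309/174960000, spread=16225973/174960000
Step 8: max=215299/54000, min=20517722017/5248800000, spread=409340783/5248800000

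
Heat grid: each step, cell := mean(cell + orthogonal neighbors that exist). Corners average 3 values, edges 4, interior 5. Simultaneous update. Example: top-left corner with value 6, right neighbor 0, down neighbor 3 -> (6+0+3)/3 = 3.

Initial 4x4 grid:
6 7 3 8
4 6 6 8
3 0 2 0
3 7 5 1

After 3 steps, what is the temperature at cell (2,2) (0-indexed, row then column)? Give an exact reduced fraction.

Step 1: cell (2,2) = 13/5
Step 2: cell (2,2) = 177/50
Step 3: cell (2,2) = 7171/2000
Full grid after step 3:
  10891/2160 19031/3600 19651/3600 2383/432
  32707/7200 27193/6000 28289/6000 33827/7200
  27203/7200 23153/6000 7171/2000 8689/2400
  8051/2160 12439/3600 3977/1200 2177/720

Answer: 7171/2000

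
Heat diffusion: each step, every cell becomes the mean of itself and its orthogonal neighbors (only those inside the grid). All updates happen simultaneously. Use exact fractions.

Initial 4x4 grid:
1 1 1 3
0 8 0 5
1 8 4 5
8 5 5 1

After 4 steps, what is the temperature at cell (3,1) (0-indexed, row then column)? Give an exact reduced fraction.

Step 1: cell (3,1) = 13/2
Step 2: cell (3,1) = 1207/240
Step 3: cell (3,1) = 7019/1440
Step 4: cell (3,1) = 989749/216000
Full grid after step 4:
  169417/64800 35701/13500 25517/9000 5189/1800
  687211/216000 594907/180000 9889/3000 59359/18000
  883099/216000 93083/22500 716137/180000 203509/54000
  7471/1620 989749/216000 936781/216000 262387/64800

Answer: 989749/216000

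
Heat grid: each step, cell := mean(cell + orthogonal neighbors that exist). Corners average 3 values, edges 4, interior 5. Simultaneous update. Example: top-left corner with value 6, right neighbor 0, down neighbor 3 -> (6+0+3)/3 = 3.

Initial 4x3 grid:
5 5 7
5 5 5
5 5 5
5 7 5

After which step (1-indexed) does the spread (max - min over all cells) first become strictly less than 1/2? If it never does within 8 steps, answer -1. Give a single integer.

Answer: 3

Derivation:
Step 1: max=17/3, min=5, spread=2/3
Step 2: max=667/120, min=5, spread=67/120
Step 3: max=2941/540, min=371/72, spread=317/1080
  -> spread < 1/2 first at step 3
Step 4: max=2329051/432000, min=31123/6000, spread=17639/86400
Step 5: max=20916641/3888000, min=6770087/1296000, spread=30319/194400
Step 6: max=1249352959/233280000, min=408226853/77760000, spread=61681/583200
Step 7: max=74863826981/13996800000, min=302878567/57600000, spread=1580419/17496000
Step 8: max=4482446194879/839808000000, min=1475328014293/279936000000, spread=7057769/104976000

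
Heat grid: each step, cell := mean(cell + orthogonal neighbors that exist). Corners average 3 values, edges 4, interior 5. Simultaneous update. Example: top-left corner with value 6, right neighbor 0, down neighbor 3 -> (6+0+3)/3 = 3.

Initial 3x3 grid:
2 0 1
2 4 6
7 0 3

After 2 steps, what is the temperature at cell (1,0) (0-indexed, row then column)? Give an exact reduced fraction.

Answer: 629/240

Derivation:
Step 1: cell (1,0) = 15/4
Step 2: cell (1,0) = 629/240
Full grid after step 2:
  41/18 469/240 91/36
  629/240 149/50 337/120
  41/12 119/40 10/3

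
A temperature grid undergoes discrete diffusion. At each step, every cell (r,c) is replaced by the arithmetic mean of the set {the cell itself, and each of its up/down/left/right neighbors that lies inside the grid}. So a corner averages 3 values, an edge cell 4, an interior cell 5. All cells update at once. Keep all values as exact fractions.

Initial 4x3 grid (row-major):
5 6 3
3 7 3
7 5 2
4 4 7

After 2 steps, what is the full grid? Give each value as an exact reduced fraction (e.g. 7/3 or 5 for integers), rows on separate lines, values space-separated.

Answer: 185/36 1123/240 13/3
1183/240 243/50 21/5
81/16 119/25 13/3
59/12 29/6 163/36

Derivation:
After step 1:
  14/3 21/4 4
  11/2 24/5 15/4
  19/4 5 17/4
  5 5 13/3
After step 2:
  185/36 1123/240 13/3
  1183/240 243/50 21/5
  81/16 119/25 13/3
  59/12 29/6 163/36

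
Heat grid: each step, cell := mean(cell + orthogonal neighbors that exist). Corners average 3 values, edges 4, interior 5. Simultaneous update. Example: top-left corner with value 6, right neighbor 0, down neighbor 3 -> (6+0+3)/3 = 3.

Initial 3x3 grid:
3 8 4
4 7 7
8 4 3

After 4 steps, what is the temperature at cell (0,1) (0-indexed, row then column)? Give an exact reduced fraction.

Answer: 480761/86400

Derivation:
Step 1: cell (0,1) = 11/2
Step 2: cell (0,1) = 137/24
Step 3: cell (0,1) = 8023/1440
Step 4: cell (0,1) = 480761/86400
Full grid after step 4:
  11893/2160 480761/86400 144401/25920
  473111/86400 394739/72000 317249/57600
  35099/6480 156187/28800 140161/25920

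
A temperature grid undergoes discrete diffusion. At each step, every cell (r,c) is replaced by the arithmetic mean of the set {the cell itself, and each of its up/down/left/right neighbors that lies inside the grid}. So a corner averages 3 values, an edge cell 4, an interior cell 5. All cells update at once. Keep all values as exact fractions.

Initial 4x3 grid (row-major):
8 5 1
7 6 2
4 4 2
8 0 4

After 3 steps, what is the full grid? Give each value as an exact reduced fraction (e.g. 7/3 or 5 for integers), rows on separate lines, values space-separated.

After step 1:
  20/3 5 8/3
  25/4 24/5 11/4
  23/4 16/5 3
  4 4 2
After step 2:
  215/36 287/60 125/36
  88/15 22/5 793/240
  24/5 83/20 219/80
  55/12 33/10 3
After step 3:
  748/135 3353/720 8323/2160
  3787/720 5401/1200 5009/1440
  97/20 1551/400 1583/480
  761/180 451/120 241/80

Answer: 748/135 3353/720 8323/2160
3787/720 5401/1200 5009/1440
97/20 1551/400 1583/480
761/180 451/120 241/80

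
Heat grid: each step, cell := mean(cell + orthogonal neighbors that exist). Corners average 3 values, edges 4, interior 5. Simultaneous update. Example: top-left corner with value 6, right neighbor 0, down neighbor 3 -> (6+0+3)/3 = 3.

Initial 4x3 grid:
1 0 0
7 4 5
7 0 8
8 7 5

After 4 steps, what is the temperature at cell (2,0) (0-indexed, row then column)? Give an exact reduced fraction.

Step 1: cell (2,0) = 11/2
Step 2: cell (2,0) = 1367/240
Step 3: cell (2,0) = 36629/7200
Step 4: cell (2,0) = 1087133/216000
Full grid after step 4:
  428753/129600 2615687/864000 394553/129600
  854233/216000 1384273/360000 788233/216000
  1087133/216000 143579/30000 1021633/216000
  356399/64800 396101/72000 339199/64800

Answer: 1087133/216000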